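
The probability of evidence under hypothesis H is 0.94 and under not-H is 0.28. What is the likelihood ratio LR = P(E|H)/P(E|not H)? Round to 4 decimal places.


LR = 0.94 / 0.28
= 3.3571

3.3571


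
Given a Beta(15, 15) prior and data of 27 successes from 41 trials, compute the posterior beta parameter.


Number of failures = 41 - 27 = 14
Posterior beta = 15 + 14 = 29

29


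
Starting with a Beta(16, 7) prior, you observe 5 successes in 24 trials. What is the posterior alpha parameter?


For a Beta-Binomial conjugate model:
Posterior alpha = prior alpha + number of successes
= 16 + 5 = 21

21


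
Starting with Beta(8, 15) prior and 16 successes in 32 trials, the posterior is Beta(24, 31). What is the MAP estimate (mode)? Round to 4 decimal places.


The mode of Beta(a, b) when a > 1 and b > 1 is (a-1)/(a+b-2)
= (24 - 1) / (24 + 31 - 2)
= 23 / 53
= 0.434

0.434


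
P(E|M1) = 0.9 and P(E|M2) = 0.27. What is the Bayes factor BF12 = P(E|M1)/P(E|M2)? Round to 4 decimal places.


Bayes factor BF12 = P(E|M1) / P(E|M2)
= 0.9 / 0.27
= 3.3333

3.3333


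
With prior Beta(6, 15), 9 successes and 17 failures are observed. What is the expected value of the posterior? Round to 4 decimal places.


Posterior = Beta(15, 32)
E[theta] = alpha/(alpha+beta)
= 15/47 = 0.3191

0.3191


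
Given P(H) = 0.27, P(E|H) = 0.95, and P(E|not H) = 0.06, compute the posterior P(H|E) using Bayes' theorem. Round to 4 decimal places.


By Bayes' theorem: P(H|E) = P(E|H)*P(H) / P(E)
P(E) = P(E|H)*P(H) + P(E|not H)*P(not H)
P(E) = 0.95*0.27 + 0.06*0.73 = 0.3003
P(H|E) = 0.95*0.27 / 0.3003 = 0.8541

0.8541


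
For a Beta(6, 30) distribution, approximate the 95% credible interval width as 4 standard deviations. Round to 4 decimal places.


Variance of Beta(a,b) = ab / ((a+b)^2 * (a+b+1))
= 6*30 / ((36)^2 * 37)
= 0.0038
SD = sqrt(0.0038) = 0.0613
Width = 4 * SD = 0.2451

0.2451


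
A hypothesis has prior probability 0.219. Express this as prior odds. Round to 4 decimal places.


Odds = P(H) / P(not H) = 0.219 / 0.781
= 0.2804

0.2804


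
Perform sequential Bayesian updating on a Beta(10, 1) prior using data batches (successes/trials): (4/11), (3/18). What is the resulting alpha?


Accumulate successes: 7
Posterior alpha = prior alpha + sum of successes
= 10 + 7 = 17

17


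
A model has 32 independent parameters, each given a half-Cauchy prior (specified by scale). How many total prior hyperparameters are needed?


Each half-Cauchy prior needs 1 hyperparameter (scale).
Total = 1 * 32 = 32

32


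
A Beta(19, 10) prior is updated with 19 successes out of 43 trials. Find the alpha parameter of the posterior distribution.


In the Beta-Binomial conjugate update:
alpha_post = alpha_prior + successes
= 19 + 19
= 38

38


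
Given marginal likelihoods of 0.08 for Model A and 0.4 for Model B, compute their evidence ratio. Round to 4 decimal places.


Ratio = ML(A) / ML(B) = 0.08/0.4
= 0.2

0.2


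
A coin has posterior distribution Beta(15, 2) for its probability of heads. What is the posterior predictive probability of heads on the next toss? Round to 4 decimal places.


Posterior predictive = E[theta] = alpha/(alpha+beta)
= 15/17
= 0.8824

0.8824


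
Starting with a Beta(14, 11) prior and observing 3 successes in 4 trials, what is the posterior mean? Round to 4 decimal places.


Posterior parameters: alpha = 14 + 3 = 17
beta = 11 + 1 = 12
Posterior mean = alpha / (alpha + beta) = 17 / 29
= 0.5862

0.5862


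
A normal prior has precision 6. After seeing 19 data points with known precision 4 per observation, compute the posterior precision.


In the conjugate normal model, precisions add:
tau_posterior = tau_prior + n * tau_data
= 6 + 19*4 = 82

82


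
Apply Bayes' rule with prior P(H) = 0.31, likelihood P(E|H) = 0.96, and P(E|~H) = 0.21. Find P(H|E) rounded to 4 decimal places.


Step 1: Compute marginal P(E) = P(E|H)P(H) + P(E|~H)P(~H)
= 0.96*0.31 + 0.21*0.69 = 0.4425
Step 2: P(H|E) = P(E|H)P(H)/P(E) = 0.2976/0.4425
= 0.6725

0.6725


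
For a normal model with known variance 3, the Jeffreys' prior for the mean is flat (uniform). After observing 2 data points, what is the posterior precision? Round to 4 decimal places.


Jeffreys' prior for normal mean (known variance) is flat.
Prior precision = 0.
Posterior precision = prior_prec + n/sigma^2 = 0 + 2/3
= 0.6667

0.6667


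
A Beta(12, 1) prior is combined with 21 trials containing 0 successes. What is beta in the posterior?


In conjugate updating:
beta_posterior = beta_prior + (n - k)
= 1 + (21 - 0)
= 1 + 21 = 22

22


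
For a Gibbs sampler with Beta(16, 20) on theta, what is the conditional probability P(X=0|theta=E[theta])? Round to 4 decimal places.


E[theta] = 16/(16+20) = 0.4444
P(X=0|theta) = 1 - theta = 0.5556

0.5556


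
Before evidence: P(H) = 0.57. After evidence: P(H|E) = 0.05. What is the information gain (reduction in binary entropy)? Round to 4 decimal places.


Prior entropy = 0.9858
Posterior entropy = 0.2864
Information gain = 0.9858 - 0.2864 = 0.6994

0.6994


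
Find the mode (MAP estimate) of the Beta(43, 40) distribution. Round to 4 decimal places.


For Beta(a,b) with a,b > 1:
Mode = (a-1)/(a+b-2) = (43-1)/(83-2)
= 42/81 = 0.5185

0.5185


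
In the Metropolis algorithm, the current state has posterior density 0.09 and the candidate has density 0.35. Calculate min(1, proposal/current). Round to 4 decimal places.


Ratio = 0.35/0.09 = 3.8889
Acceptance probability = min(1, 3.8889)
= 1.0

1.0


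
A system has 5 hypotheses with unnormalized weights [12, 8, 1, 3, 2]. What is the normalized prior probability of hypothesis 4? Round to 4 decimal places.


The normalized prior is the weight divided by the total.
Total weight = 26
P(H4) = 3 / 26 = 0.1154

0.1154


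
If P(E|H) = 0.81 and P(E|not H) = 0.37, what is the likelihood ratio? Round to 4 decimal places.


Likelihood ratio = P(E|H) / P(E|not H)
= 0.81 / 0.37
= 2.1892

2.1892


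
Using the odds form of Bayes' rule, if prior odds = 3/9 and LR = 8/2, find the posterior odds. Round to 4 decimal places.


Bayes' rule in odds form: posterior odds = prior odds * LR
= (3 * 8) / (9 * 2)
= 24/18 = 1.3333

1.3333


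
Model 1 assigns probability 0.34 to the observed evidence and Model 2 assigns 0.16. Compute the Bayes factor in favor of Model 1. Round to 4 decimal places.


BF = P(data|M1) / P(data|M2)
= 0.34 / 0.16 = 2.125

2.125


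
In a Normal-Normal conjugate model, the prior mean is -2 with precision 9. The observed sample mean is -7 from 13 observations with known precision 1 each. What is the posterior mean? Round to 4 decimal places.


Posterior precision = tau0 + n*tau = 9 + 13*1 = 22
Posterior mean = (tau0*mu0 + n*tau*xbar) / posterior_precision
= (9*-2 + 13*1*-7) / 22
= -109 / 22 = -4.9545

-4.9545


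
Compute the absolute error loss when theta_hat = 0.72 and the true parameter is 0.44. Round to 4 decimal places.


L = |theta_hat - theta_true|
= |0.72 - 0.44| = 0.28

0.28


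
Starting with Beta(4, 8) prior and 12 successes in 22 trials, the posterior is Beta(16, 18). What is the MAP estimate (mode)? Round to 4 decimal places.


The mode of Beta(a, b) when a > 1 and b > 1 is (a-1)/(a+b-2)
= (16 - 1) / (16 + 18 - 2)
= 15 / 32
= 0.4688

0.4688


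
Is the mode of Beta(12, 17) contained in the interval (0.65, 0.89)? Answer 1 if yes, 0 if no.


Mode = (a-1)/(a+b-2) = 11/27 = 0.4074
Interval: (0.65, 0.89)
Contains mode? 0

0


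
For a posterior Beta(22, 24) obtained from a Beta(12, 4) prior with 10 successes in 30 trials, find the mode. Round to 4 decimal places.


Mode = (alpha - 1) / (alpha + beta - 2)
= 21 / 44
= 0.4773

0.4773


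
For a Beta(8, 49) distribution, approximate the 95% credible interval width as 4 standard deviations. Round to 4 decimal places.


Variance of Beta(a,b) = ab / ((a+b)^2 * (a+b+1))
= 8*49 / ((57)^2 * 58)
= 0.0021
SD = sqrt(0.0021) = 0.0456
Width = 4 * SD = 0.1824

0.1824


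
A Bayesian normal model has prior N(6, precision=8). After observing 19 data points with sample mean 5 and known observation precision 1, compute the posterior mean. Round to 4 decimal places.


Posterior mean = (prior_precision * prior_mean + n * data_precision * data_mean) / (prior_precision + n * data_precision)
Numerator = 8*6 + 19*1*5 = 143
Denominator = 8 + 19*1 = 27
Posterior mean = 5.2963

5.2963


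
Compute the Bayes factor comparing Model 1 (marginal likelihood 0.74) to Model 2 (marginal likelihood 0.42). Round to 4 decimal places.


BF12 = marginal likelihood of M1 / marginal likelihood of M2
= 0.74/0.42
= 1.7619

1.7619


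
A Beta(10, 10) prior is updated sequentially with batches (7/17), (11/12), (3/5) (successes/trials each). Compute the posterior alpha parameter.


Sequential conjugate updating is equivalent to a single batch update.
Total successes across all batches = 21
alpha_posterior = alpha_prior + total_successes = 10 + 21
= 31

31


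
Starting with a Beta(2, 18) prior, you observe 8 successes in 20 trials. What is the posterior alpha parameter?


For a Beta-Binomial conjugate model:
Posterior alpha = prior alpha + number of successes
= 2 + 8 = 10

10


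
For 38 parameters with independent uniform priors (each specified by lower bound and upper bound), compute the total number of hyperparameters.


A uniform prior has 2 hyperparameters per parameter.
Total = 38 * 2 = 76

76


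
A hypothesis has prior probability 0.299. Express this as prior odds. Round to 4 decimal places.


Odds = P(H) / P(not H) = 0.299 / 0.701
= 0.4265

0.4265


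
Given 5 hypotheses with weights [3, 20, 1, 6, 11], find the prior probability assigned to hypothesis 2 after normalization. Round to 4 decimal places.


To normalize, divide each weight by the sum of all weights.
Sum = 41
Prior(H2) = 20/41 = 0.4878

0.4878


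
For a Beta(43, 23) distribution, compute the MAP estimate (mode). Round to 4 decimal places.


MAP = mode = (a-1)/(a+b-2)
= (43-1)/(43+23-2)
= 42/64 = 0.6562

0.6562


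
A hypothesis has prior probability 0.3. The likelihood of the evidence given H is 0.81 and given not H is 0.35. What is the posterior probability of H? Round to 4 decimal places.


Using Bayes' theorem:
P(E) = 0.3 * 0.81 + 0.7 * 0.35
P(E) = 0.488
P(H|E) = (0.3 * 0.81) / 0.488 = 0.498

0.498


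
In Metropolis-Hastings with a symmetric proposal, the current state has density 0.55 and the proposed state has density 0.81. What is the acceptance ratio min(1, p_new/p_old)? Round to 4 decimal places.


Ratio = p_new / p_old = 0.81 / 0.55 = 1.4727
Acceptance = min(1, 1.4727) = 1.0

1.0


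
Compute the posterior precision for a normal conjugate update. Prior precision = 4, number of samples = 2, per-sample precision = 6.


tau_post = tau_0 + n * tau
= 4 + 2 * 6 = 16

16


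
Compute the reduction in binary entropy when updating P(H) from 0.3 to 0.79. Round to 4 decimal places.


H_before = -p*log2(p) - (1-p)*log2(1-p) for p=0.3: 0.8813
H_after for p=0.79: 0.7415
Reduction = 0.8813 - 0.7415 = 0.1398

0.1398


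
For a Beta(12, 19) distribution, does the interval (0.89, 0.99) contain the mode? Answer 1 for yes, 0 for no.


Mode of Beta(a,b) = (a-1)/(a+b-2)
= (12-1)/(12+19-2) = 0.3793
Check: 0.89 <= 0.3793 <= 0.99?
Result: 0

0


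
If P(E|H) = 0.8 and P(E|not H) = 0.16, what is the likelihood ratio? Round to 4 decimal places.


Likelihood ratio = P(E|H) / P(E|not H)
= 0.8 / 0.16
= 5.0

5.0


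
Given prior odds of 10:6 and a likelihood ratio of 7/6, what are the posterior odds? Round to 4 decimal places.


Posterior odds = prior odds * LR
Prior odds = 10/6 = 1.6667
LR = 7/6 = 1.1667
Posterior odds = 1.6667 * 1.1667 = 1.9444

1.9444


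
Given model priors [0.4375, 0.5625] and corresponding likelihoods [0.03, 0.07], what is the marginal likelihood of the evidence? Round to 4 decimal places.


P(E) = sum_i P(M_i) P(E|M_i)
= 0.0131 + 0.0394
= 0.0525

0.0525


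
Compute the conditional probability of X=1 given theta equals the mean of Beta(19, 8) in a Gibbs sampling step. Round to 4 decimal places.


Mean of Beta(19, 8) = 0.7037
P(X=1 | theta=0.7037) = 0.7037

0.7037


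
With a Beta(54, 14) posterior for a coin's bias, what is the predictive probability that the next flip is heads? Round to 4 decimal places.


The predictive probability equals the posterior mean.
P(next = heads) = alpha / (alpha + beta)
= 54 / 68 = 0.7941

0.7941


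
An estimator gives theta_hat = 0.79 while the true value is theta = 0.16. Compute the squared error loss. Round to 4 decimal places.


The squared error loss is (theta_hat - theta)^2
= (0.79 - 0.16)^2
= (0.63)^2 = 0.3969

0.3969


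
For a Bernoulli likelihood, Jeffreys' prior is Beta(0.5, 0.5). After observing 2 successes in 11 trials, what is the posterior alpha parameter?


Jeffreys' prior for Bernoulli is Beta(0.5, 0.5).
Posterior is Beta(0.5 + k, 0.5 + n - k).
Posterior alpha = 0.5 + k = 0.5 + 2 = 2.5

2.5


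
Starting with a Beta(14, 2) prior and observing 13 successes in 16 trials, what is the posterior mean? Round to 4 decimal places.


Posterior parameters: alpha = 14 + 13 = 27
beta = 2 + 3 = 5
Posterior mean = alpha / (alpha + beta) = 27 / 32
= 0.8438

0.8438


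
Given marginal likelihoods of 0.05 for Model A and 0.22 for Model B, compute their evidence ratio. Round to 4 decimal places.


Ratio = ML(A) / ML(B) = 0.05/0.22
= 0.2273

0.2273


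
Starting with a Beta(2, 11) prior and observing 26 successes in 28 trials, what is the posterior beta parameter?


Posterior beta = prior beta + failures
Failures = 28 - 26 = 2
beta_post = 11 + 2 = 13

13


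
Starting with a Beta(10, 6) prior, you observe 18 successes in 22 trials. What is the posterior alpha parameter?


For a Beta-Binomial conjugate model:
Posterior alpha = prior alpha + number of successes
= 10 + 18 = 28

28


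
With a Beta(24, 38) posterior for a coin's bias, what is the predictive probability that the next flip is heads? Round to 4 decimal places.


The predictive probability equals the posterior mean.
P(next = heads) = alpha / (alpha + beta)
= 24 / 62 = 0.3871

0.3871


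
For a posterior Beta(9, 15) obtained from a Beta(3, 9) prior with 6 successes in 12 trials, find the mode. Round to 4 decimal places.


Mode = (alpha - 1) / (alpha + beta - 2)
= 8 / 22
= 0.3636

0.3636


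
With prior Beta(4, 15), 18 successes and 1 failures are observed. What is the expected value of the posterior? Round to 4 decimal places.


Posterior = Beta(22, 16)
E[theta] = alpha/(alpha+beta)
= 22/38 = 0.5789

0.5789


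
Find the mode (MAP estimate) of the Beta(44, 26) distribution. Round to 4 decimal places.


For Beta(a,b) with a,b > 1:
Mode = (a-1)/(a+b-2) = (44-1)/(70-2)
= 43/68 = 0.6324

0.6324


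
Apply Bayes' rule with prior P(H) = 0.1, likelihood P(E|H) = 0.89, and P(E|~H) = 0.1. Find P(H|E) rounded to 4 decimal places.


Step 1: Compute marginal P(E) = P(E|H)P(H) + P(E|~H)P(~H)
= 0.89*0.1 + 0.1*0.9 = 0.179
Step 2: P(H|E) = P(E|H)P(H)/P(E) = 0.089/0.179
= 0.4972

0.4972


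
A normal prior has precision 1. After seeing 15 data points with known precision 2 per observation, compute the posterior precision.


In the conjugate normal model, precisions add:
tau_posterior = tau_prior + n * tau_data
= 1 + 15*2 = 31

31


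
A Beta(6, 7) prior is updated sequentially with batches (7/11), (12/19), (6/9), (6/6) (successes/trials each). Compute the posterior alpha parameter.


Sequential conjugate updating is equivalent to a single batch update.
Total successes across all batches = 31
alpha_posterior = alpha_prior + total_successes = 6 + 31
= 37

37


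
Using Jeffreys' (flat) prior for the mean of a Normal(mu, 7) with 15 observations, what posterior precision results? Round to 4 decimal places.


Flat prior means prior precision is 0.
Posterior precision = n / sigma^2 = 15/7 = 2.1429

2.1429


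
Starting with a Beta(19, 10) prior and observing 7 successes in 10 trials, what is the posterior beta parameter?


Posterior beta = prior beta + failures
Failures = 10 - 7 = 3
beta_post = 10 + 3 = 13

13


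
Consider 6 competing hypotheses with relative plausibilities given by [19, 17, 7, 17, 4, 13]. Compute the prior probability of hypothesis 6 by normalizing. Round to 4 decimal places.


Sum of weights = 19 + 17 + 7 + 17 + 4 + 13 = 77
Normalized prior for H6 = 13 / 77
= 0.1688

0.1688


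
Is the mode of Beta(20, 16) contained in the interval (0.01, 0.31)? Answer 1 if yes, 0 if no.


Mode = (a-1)/(a+b-2) = 19/34 = 0.5588
Interval: (0.01, 0.31)
Contains mode? 0

0


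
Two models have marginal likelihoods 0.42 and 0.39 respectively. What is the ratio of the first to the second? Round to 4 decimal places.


Evidence ratio = 0.42 / 0.39
= 1.0769

1.0769


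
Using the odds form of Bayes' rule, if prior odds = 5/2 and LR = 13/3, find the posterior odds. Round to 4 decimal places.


Bayes' rule in odds form: posterior odds = prior odds * LR
= (5 * 13) / (2 * 3)
= 65/6 = 10.8333

10.8333


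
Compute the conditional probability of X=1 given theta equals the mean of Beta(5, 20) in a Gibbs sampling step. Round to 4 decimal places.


Mean of Beta(5, 20) = 0.2
P(X=1 | theta=0.2) = 0.2

0.2


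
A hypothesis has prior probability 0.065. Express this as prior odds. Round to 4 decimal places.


Odds = P(H) / P(not H) = 0.065 / 0.935
= 0.0695

0.0695


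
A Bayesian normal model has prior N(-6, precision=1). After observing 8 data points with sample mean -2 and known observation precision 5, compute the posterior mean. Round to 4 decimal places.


Posterior mean = (prior_precision * prior_mean + n * data_precision * data_mean) / (prior_precision + n * data_precision)
Numerator = 1*-6 + 8*5*-2 = -86
Denominator = 1 + 8*5 = 41
Posterior mean = -2.0976

-2.0976


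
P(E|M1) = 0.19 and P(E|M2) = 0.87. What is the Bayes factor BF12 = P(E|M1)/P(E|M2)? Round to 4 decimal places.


Bayes factor BF12 = P(E|M1) / P(E|M2)
= 0.19 / 0.87
= 0.2184

0.2184


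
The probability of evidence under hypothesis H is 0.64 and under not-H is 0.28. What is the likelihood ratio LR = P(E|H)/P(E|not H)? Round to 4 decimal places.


LR = 0.64 / 0.28
= 2.2857

2.2857


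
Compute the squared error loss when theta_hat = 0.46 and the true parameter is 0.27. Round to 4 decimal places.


L = (theta_hat - theta_true)^2
= (0.46 - 0.27)^2
= 0.19^2 = 0.0361

0.0361


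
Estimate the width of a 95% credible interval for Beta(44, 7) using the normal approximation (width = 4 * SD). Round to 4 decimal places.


For Beta(a,b): Var = ab/((a+b)^2(a+b+1))
Var = 0.0023, SD = 0.0477
Approximate 95% CI width = 4 * 0.0477 = 0.1909

0.1909


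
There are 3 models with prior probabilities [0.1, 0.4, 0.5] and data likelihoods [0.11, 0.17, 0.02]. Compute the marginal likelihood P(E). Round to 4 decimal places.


P(E) = sum over models of P(M_i) * P(E|M_i)
= 0.1*0.11 + 0.4*0.17 + 0.5*0.02
= 0.089

0.089


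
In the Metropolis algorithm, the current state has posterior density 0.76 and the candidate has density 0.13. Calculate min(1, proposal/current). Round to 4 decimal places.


Ratio = 0.13/0.76 = 0.1711
Acceptance probability = min(1, 0.1711)
= 0.1711

0.1711


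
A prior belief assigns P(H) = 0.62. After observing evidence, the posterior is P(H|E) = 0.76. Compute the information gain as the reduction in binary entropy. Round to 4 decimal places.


H(prior) = -0.62*log2(0.62) - 0.38*log2(0.38)
= 0.958
H(post) = -0.76*log2(0.76) - 0.24*log2(0.24)
= 0.795
IG = 0.958 - 0.795 = 0.163

0.163


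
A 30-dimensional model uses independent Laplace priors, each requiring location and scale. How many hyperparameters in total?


Per parameter: 2 (location and scale).
Total = 30 * 2 = 60

60


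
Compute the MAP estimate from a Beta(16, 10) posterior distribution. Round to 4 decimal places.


MAP = mode of Beta distribution
= (alpha - 1)/(alpha + beta - 2)
= (16-1)/(16+10-2)
= 15/24 = 0.625

0.625


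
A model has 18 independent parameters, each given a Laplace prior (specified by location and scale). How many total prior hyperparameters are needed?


Each Laplace prior needs 2 hyperparameters (location and scale).
Total = 2 * 18 = 36

36


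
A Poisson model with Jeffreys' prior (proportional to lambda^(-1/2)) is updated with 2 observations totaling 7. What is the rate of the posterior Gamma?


Posterior = Gamma(0.5 + S, n)
= Gamma(0.5 + 7, 2)
Posterior rate = 0 + n = 2

2.0


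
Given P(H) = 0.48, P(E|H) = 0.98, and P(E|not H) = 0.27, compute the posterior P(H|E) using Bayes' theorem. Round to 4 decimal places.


By Bayes' theorem: P(H|E) = P(E|H)*P(H) / P(E)
P(E) = P(E|H)*P(H) + P(E|not H)*P(not H)
P(E) = 0.98*0.48 + 0.27*0.52 = 0.6108
P(H|E) = 0.98*0.48 / 0.6108 = 0.7701

0.7701


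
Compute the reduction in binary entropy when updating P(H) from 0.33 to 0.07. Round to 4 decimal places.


H_before = -p*log2(p) - (1-p)*log2(1-p) for p=0.33: 0.9149
H_after for p=0.07: 0.3659
Reduction = 0.9149 - 0.3659 = 0.549

0.549


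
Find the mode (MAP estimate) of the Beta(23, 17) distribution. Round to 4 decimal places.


For Beta(a,b) with a,b > 1:
Mode = (a-1)/(a+b-2) = (23-1)/(40-2)
= 22/38 = 0.5789

0.5789


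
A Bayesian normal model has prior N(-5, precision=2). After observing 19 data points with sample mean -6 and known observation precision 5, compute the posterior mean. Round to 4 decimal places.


Posterior mean = (prior_precision * prior_mean + n * data_precision * data_mean) / (prior_precision + n * data_precision)
Numerator = 2*-5 + 19*5*-6 = -580
Denominator = 2 + 19*5 = 97
Posterior mean = -5.9794

-5.9794


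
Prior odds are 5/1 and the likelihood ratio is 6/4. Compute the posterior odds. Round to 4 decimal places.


Posterior odds = prior odds * likelihood ratio
= (5/1) * (6/4)
= 30 / 4
= 7.5

7.5


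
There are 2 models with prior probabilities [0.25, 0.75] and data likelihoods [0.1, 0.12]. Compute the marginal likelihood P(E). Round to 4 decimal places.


P(E) = sum over models of P(M_i) * P(E|M_i)
= 0.25*0.1 + 0.75*0.12
= 0.115

0.115


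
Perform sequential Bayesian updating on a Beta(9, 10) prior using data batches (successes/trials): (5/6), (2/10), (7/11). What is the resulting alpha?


Accumulate successes: 14
Posterior alpha = prior alpha + sum of successes
= 9 + 14 = 23

23


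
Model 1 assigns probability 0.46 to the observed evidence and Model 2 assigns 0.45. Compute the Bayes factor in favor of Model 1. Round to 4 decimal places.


BF = P(data|M1) / P(data|M2)
= 0.46 / 0.45 = 1.0222

1.0222


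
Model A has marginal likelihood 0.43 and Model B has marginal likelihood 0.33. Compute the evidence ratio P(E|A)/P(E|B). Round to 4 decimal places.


Evidence ratio = P(E|A) / P(E|B)
= 0.43 / 0.33
= 1.303

1.303


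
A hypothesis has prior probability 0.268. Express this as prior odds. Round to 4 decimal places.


Odds = P(H) / P(not H) = 0.268 / 0.732
= 0.3661

0.3661


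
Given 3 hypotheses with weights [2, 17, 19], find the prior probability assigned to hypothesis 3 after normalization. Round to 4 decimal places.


To normalize, divide each weight by the sum of all weights.
Sum = 38
Prior(H3) = 19/38 = 0.5

0.5


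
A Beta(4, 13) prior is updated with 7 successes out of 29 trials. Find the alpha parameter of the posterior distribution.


In the Beta-Binomial conjugate update:
alpha_post = alpha_prior + successes
= 4 + 7
= 11

11


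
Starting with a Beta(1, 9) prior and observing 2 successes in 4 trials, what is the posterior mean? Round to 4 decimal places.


Posterior parameters: alpha = 1 + 2 = 3
beta = 9 + 2 = 11
Posterior mean = alpha / (alpha + beta) = 3 / 14
= 0.2143

0.2143


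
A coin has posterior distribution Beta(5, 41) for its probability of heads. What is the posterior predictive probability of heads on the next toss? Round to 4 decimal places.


Posterior predictive = E[theta] = alpha/(alpha+beta)
= 5/46
= 0.1087

0.1087


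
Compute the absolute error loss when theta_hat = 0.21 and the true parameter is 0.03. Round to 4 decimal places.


L = |theta_hat - theta_true|
= |0.21 - 0.03| = 0.18

0.18


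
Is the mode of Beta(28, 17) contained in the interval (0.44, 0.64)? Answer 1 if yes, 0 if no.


Mode = (a-1)/(a+b-2) = 27/43 = 0.6279
Interval: (0.44, 0.64)
Contains mode? 1

1


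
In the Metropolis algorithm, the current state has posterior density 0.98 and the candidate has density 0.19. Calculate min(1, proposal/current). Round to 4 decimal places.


Ratio = 0.19/0.98 = 0.1939
Acceptance probability = min(1, 0.1939)
= 0.1939

0.1939


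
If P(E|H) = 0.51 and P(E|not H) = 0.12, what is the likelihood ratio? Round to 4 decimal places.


Likelihood ratio = P(E|H) / P(E|not H)
= 0.51 / 0.12
= 4.25

4.25


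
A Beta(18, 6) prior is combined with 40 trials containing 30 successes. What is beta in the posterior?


In conjugate updating:
beta_posterior = beta_prior + (n - k)
= 6 + (40 - 30)
= 6 + 10 = 16

16


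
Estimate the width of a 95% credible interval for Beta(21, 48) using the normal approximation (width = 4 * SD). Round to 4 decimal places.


For Beta(a,b): Var = ab/((a+b)^2(a+b+1))
Var = 0.003, SD = 0.055
Approximate 95% CI width = 4 * 0.055 = 0.22

0.22


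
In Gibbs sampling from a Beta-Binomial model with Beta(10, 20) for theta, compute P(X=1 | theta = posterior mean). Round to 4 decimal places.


Posterior mean = alpha/(alpha+beta) = 10/30 = 0.3333
P(X=1|theta=mean) = theta = 0.3333

0.3333


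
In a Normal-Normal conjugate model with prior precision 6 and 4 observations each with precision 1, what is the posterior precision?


Posterior precision = prior precision + n * observation precision
= 6 + 4 * 1
= 6 + 4 = 10

10


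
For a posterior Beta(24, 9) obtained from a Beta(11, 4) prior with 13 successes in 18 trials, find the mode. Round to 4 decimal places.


Mode = (alpha - 1) / (alpha + beta - 2)
= 23 / 31
= 0.7419

0.7419


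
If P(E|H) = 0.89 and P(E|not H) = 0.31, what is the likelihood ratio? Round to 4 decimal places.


Likelihood ratio = P(E|H) / P(E|not H)
= 0.89 / 0.31
= 2.871

2.871


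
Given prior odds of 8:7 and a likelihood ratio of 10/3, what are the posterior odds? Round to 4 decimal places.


Posterior odds = prior odds * LR
Prior odds = 8/7 = 1.1429
LR = 10/3 = 3.3333
Posterior odds = 1.1429 * 3.3333 = 3.8095

3.8095


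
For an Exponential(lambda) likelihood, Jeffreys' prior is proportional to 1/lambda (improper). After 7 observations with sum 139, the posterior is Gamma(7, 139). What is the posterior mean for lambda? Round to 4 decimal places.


Posterior = Gamma(n, sum_x) = Gamma(7, 139)
Posterior mean = shape/rate = 7/139
= 0.0504

0.0504


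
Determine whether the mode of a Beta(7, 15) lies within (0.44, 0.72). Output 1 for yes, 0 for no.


First find the mode: (a-1)/(a+b-2) = 0.3
Is 0.3 in (0.44, 0.72)? 0

0


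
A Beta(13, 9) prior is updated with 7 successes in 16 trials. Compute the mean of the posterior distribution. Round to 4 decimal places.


After update: Beta(20, 18)
Mean = 20 / (20 + 18) = 20 / 38
= 0.5263

0.5263


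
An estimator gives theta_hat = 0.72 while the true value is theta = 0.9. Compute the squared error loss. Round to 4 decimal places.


The squared error loss is (theta_hat - theta)^2
= (0.72 - 0.9)^2
= (-0.18)^2 = 0.0324

0.0324


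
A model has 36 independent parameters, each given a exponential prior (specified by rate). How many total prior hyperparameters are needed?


Each exponential prior needs 1 hyperparameter (rate).
Total = 1 * 36 = 36

36


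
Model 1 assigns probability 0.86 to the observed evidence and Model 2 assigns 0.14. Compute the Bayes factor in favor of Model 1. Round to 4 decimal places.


BF = P(data|M1) / P(data|M2)
= 0.86 / 0.14 = 6.1429

6.1429


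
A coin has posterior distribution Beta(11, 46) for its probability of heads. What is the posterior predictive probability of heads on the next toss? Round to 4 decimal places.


Posterior predictive = E[theta] = alpha/(alpha+beta)
= 11/57
= 0.193

0.193


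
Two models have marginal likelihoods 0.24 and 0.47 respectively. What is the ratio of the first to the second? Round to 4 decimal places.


Evidence ratio = 0.24 / 0.47
= 0.5106

0.5106


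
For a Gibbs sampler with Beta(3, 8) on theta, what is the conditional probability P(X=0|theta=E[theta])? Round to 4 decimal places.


E[theta] = 3/(3+8) = 0.2727
P(X=0|theta) = 1 - theta = 0.7273

0.7273


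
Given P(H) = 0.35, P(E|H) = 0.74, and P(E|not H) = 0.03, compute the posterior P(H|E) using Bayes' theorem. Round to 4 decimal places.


By Bayes' theorem: P(H|E) = P(E|H)*P(H) / P(E)
P(E) = P(E|H)*P(H) + P(E|not H)*P(not H)
P(E) = 0.74*0.35 + 0.03*0.65 = 0.2785
P(H|E) = 0.74*0.35 / 0.2785 = 0.93

0.93


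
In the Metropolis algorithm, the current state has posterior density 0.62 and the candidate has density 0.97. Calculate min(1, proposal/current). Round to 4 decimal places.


Ratio = 0.97/0.62 = 1.5645
Acceptance probability = min(1, 1.5645)
= 1.0

1.0


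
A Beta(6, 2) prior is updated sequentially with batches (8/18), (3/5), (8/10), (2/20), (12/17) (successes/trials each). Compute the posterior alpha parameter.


Sequential conjugate updating is equivalent to a single batch update.
Total successes across all batches = 33
alpha_posterior = alpha_prior + total_successes = 6 + 33
= 39

39


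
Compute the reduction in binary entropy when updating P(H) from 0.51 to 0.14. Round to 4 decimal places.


H_before = -p*log2(p) - (1-p)*log2(1-p) for p=0.51: 0.9997
H_after for p=0.14: 0.5842
Reduction = 0.9997 - 0.5842 = 0.4155

0.4155


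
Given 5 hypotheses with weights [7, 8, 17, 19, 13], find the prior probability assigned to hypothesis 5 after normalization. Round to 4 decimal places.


To normalize, divide each weight by the sum of all weights.
Sum = 64
Prior(H5) = 13/64 = 0.2031

0.2031


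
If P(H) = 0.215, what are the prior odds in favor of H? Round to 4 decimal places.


Prior odds = P(H) / (1 - P(H))
= 0.215 / 0.785
= 0.2739

0.2739


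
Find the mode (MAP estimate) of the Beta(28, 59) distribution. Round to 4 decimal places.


For Beta(a,b) with a,b > 1:
Mode = (a-1)/(a+b-2) = (28-1)/(87-2)
= 27/85 = 0.3176

0.3176


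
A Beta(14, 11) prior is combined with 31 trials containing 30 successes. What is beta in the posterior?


In conjugate updating:
beta_posterior = beta_prior + (n - k)
= 11 + (31 - 30)
= 11 + 1 = 12

12


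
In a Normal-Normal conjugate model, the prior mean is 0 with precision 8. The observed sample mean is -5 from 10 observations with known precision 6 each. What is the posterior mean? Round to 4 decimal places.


Posterior precision = tau0 + n*tau = 8 + 10*6 = 68
Posterior mean = (tau0*mu0 + n*tau*xbar) / posterior_precision
= (8*0 + 10*6*-5) / 68
= -300 / 68 = -4.4118

-4.4118


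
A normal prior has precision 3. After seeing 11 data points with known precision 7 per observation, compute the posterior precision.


In the conjugate normal model, precisions add:
tau_posterior = tau_prior + n * tau_data
= 3 + 11*7 = 80

80


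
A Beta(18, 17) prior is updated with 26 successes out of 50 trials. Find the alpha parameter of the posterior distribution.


In the Beta-Binomial conjugate update:
alpha_post = alpha_prior + successes
= 18 + 26
= 44

44


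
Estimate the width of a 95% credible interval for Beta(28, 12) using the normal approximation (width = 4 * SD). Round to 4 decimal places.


For Beta(a,b): Var = ab/((a+b)^2(a+b+1))
Var = 0.0051, SD = 0.0716
Approximate 95% CI width = 4 * 0.0716 = 0.2863

0.2863


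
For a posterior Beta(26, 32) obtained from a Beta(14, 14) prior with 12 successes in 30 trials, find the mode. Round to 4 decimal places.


Mode = (alpha - 1) / (alpha + beta - 2)
= 25 / 56
= 0.4464

0.4464


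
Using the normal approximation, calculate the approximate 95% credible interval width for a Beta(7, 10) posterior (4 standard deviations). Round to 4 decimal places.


Var(Beta) = 7*10/(17^2 * 18) = 0.0135
SD = 0.116
Width ~ 4*SD = 0.464

0.464


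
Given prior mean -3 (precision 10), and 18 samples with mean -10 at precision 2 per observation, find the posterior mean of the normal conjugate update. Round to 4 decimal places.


The posterior mean is a precision-weighted average of prior and data.
Post. prec. = 10 + 36 = 46
Post. mean = (-30 + -360)/46 = -390/46 = -8.4783

-8.4783


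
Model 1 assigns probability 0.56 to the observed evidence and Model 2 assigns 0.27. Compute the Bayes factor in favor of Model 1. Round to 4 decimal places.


BF = P(data|M1) / P(data|M2)
= 0.56 / 0.27 = 2.0741

2.0741


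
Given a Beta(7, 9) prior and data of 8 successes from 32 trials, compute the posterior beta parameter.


Number of failures = 32 - 8 = 24
Posterior beta = 9 + 24 = 33

33


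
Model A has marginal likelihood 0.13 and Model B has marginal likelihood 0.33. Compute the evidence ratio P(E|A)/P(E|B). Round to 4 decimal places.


Evidence ratio = P(E|A) / P(E|B)
= 0.13 / 0.33
= 0.3939

0.3939


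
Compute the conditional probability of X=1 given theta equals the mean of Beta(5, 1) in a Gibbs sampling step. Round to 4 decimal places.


Mean of Beta(5, 1) = 0.8333
P(X=1 | theta=0.8333) = 0.8333

0.8333


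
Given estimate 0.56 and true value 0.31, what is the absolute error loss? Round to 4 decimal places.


Absolute error = |estimate - true|
= |0.25| = 0.25

0.25


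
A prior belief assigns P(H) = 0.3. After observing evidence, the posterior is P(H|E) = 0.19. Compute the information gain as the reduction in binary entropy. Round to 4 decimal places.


H(prior) = -0.3*log2(0.3) - 0.7*log2(0.7)
= 0.8813
H(post) = -0.19*log2(0.19) - 0.81*log2(0.81)
= 0.7015
IG = 0.8813 - 0.7015 = 0.1798

0.1798


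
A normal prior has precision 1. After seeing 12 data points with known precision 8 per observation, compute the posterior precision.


In the conjugate normal model, precisions add:
tau_posterior = tau_prior + n * tau_data
= 1 + 12*8 = 97

97


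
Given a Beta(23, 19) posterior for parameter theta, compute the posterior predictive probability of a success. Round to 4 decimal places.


For a Beta-Bernoulli model, the predictive probability is the mean:
P(success) = 23/(23+19) = 23/42 = 0.5476

0.5476


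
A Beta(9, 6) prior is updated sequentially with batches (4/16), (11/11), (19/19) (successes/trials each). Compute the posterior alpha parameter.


Sequential conjugate updating is equivalent to a single batch update.
Total successes across all batches = 34
alpha_posterior = alpha_prior + total_successes = 9 + 34
= 43

43


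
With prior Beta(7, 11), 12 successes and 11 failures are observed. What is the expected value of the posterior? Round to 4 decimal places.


Posterior = Beta(19, 22)
E[theta] = alpha/(alpha+beta)
= 19/41 = 0.4634

0.4634


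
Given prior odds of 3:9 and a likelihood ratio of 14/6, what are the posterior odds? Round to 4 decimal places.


Posterior odds = prior odds * LR
Prior odds = 3/9 = 0.3333
LR = 14/6 = 2.3333
Posterior odds = 0.3333 * 2.3333 = 0.7778

0.7778


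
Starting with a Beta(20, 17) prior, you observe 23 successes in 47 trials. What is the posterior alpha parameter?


For a Beta-Binomial conjugate model:
Posterior alpha = prior alpha + number of successes
= 20 + 23 = 43

43


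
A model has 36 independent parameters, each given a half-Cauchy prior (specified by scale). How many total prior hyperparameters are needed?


Each half-Cauchy prior needs 1 hyperparameter (scale).
Total = 1 * 36 = 36

36


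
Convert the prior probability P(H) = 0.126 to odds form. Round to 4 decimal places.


P(not H) = 1 - 0.126 = 0.874
Odds = 0.126 / 0.874 = 0.1442

0.1442


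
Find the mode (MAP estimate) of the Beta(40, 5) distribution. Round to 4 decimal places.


For Beta(a,b) with a,b > 1:
Mode = (a-1)/(a+b-2) = (40-1)/(45-2)
= 39/43 = 0.907

0.907


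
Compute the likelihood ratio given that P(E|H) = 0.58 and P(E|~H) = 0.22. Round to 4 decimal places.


LR = P(E|H) / P(E|~H)
= 0.58 / 0.22 = 2.6364

2.6364


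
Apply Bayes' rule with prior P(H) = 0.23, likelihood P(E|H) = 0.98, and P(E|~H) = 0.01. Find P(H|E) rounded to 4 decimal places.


Step 1: Compute marginal P(E) = P(E|H)P(H) + P(E|~H)P(~H)
= 0.98*0.23 + 0.01*0.77 = 0.2331
Step 2: P(H|E) = P(E|H)P(H)/P(E) = 0.2254/0.2331
= 0.967

0.967


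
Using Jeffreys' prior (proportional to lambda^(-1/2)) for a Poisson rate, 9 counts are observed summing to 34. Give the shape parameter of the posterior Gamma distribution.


Conjugate update: Gamma(prior_shape + S, prior_rate + n).
Prior shape = 0.5, prior rate = 0.
Posterior shape = 0.5 + S = 0.5 + 34 = 34.5

34.5


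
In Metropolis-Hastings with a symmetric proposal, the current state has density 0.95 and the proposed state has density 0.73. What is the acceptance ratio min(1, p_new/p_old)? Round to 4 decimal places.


Ratio = p_new / p_old = 0.73 / 0.95 = 0.7684
Acceptance = min(1, 0.7684) = 0.7684

0.7684


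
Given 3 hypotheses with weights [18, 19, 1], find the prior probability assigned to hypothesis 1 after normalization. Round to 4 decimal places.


To normalize, divide each weight by the sum of all weights.
Sum = 38
Prior(H1) = 18/38 = 0.4737

0.4737


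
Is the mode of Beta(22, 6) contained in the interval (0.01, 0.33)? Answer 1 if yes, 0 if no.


Mode = (a-1)/(a+b-2) = 21/26 = 0.8077
Interval: (0.01, 0.33)
Contains mode? 0

0


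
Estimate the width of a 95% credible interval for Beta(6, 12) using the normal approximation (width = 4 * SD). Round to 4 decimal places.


For Beta(a,b): Var = ab/((a+b)^2(a+b+1))
Var = 0.0117, SD = 0.1081
Approximate 95% CI width = 4 * 0.1081 = 0.4326

0.4326


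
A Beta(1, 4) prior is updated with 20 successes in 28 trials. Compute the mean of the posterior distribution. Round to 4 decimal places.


After update: Beta(21, 12)
Mean = 21 / (21 + 12) = 21 / 33
= 0.6364

0.6364


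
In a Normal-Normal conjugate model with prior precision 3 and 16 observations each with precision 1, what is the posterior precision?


Posterior precision = prior precision + n * observation precision
= 3 + 16 * 1
= 3 + 16 = 19

19


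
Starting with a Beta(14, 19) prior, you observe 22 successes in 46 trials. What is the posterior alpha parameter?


For a Beta-Binomial conjugate model:
Posterior alpha = prior alpha + number of successes
= 14 + 22 = 36

36


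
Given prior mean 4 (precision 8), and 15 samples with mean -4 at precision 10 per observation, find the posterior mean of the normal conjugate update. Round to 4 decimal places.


The posterior mean is a precision-weighted average of prior and data.
Post. prec. = 8 + 150 = 158
Post. mean = (32 + -600)/158 = -568/158 = -3.5949

-3.5949


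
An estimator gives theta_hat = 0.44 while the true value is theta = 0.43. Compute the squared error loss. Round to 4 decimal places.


The squared error loss is (theta_hat - theta)^2
= (0.44 - 0.43)^2
= (0.01)^2 = 0.0001

0.0001


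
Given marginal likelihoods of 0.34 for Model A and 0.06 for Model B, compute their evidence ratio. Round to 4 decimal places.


Ratio = ML(A) / ML(B) = 0.34/0.06
= 5.6667

5.6667


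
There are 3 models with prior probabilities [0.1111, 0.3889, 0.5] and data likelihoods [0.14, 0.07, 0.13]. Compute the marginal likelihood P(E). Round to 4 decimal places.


P(E) = sum over models of P(M_i) * P(E|M_i)
= 0.1111*0.14 + 0.3889*0.07 + 0.5*0.13
= 0.1078

0.1078


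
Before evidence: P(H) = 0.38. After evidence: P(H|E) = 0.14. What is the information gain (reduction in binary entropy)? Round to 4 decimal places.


Prior entropy = 0.958
Posterior entropy = 0.5842
Information gain = 0.958 - 0.5842 = 0.3738

0.3738
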